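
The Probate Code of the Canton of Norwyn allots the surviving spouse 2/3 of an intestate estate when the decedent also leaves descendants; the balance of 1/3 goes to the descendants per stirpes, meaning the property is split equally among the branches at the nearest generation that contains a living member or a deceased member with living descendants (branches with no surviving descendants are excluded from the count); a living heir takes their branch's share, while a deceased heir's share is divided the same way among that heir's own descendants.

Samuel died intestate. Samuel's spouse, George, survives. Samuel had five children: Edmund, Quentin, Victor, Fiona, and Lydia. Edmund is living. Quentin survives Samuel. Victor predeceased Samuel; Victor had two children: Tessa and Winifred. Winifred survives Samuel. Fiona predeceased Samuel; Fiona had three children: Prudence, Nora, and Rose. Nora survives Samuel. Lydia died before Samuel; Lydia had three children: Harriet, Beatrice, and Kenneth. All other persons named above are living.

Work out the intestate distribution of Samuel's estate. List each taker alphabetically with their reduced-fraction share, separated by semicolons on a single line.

Beatrice 1/45; Edmund 1/15; George 2/3; Harriet 1/45; Kenneth 1/45; Nora 1/45; Prudence 1/45; Quentin 1/15; Rose 1/45; Tessa 1/30; Winifred 1/30

George, as surviving spouse, takes 2/3.
The remaining 1/3 passes to Samuel's descendants per stirpes.
The 1/3 is divided into 5 equal shares of 1/15 among Edmund, Quentin, Victor, Fiona, Lydia.
Edmund is living and takes 1/15.
Quentin is living and takes 1/15.
Victor predeceased; the 1/15 allotted to Victor's branch passes to Victor's issue by representation.
The 1/15 is divided into 2 equal shares of 1/30 among Tessa, Winifred.
Tessa is living and takes 1/30.
Winifred is living and takes 1/30.
Fiona predeceased; the 1/15 allotted to Fiona's branch passes to Fiona's issue by representation.
The 1/15 is divided into 3 equal shares of 1/45 among Prudence, Nora, Rose.
Prudence is living and takes 1/45.
Nora is living and takes 1/45.
Rose is living and takes 1/45.
Lydia predeceased; the 1/15 allotted to Lydia's branch passes to Lydia's issue by representation.
The 1/15 is divided into 3 equal shares of 1/45 among Harriet, Beatrice, Kenneth.
Harriet is living and takes 1/45.
Beatrice is living and takes 1/45.
Kenneth is living and takes 1/45.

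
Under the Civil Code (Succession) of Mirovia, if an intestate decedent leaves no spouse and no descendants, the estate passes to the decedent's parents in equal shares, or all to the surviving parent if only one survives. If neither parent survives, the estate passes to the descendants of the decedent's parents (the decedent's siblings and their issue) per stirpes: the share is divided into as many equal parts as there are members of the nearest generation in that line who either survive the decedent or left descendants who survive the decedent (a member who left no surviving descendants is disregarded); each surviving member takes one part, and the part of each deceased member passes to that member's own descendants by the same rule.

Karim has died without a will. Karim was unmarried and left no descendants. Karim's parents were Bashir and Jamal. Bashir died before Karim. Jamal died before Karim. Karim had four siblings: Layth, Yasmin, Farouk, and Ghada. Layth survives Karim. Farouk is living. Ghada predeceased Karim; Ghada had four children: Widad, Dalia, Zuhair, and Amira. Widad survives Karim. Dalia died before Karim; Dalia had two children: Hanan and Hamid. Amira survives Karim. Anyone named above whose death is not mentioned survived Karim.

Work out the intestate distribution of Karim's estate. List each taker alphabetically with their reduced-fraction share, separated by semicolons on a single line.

Amira 1/16; Farouk 1/4; Hamid 1/32; Hanan 1/32; Layth 1/4; Widad 1/16; Yasmin 1/4; Zuhair 1/16

Neither parent survives and there are no descendants, so the estate passes to Karim's siblings and their issue per stirpes.
The estate is divided into 4 equal shares of 1/4 among Layth, Yasmin, Farouk, Ghada.
Layth is living and takes 1/4.
Yasmin is living and takes 1/4.
Farouk is living and takes 1/4.
Ghada predeceased; the 1/4 allotted to Ghada's branch passes to Ghada's issue by representation.
The 1/4 is divided into 4 equal shares of 1/16 among Widad, Dalia, Zuhair, Amira.
Widad is living and takes 1/16.
Dalia predeceased; the 1/16 allotted to Dalia's branch passes to Dalia's issue by representation.
The 1/16 is divided into 2 equal shares of 1/32 among Hanan, Hamid.
Hanan is living and takes 1/32.
Hamid is living and takes 1/32.
Zuhair is living and takes 1/16.
Amira is living and takes 1/16.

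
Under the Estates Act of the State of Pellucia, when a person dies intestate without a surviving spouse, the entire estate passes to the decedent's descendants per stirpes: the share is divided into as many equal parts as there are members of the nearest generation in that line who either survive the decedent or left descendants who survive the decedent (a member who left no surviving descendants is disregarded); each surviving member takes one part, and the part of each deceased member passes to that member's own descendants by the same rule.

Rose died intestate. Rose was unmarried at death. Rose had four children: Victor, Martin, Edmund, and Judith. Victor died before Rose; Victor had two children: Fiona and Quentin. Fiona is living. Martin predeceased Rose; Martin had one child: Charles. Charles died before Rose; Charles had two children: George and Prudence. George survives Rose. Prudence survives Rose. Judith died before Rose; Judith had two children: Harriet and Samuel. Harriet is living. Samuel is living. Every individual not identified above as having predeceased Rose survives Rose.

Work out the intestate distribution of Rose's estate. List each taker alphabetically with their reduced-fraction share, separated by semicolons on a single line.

Edmund 1/4; Fiona 1/8; George 1/8; Harriet 1/8; Prudence 1/8; Quentin 1/8; Samuel 1/8

There is no surviving spouse, so the entire estate passes to Rose's descendants per stirpes.
The estate is divided into 4 equal shares of 1/4 among Victor, Martin, Edmund, Judith.
Victor predeceased; the 1/4 allotted to Victor's branch passes to Victor's issue by representation.
The 1/4 is divided into 2 equal shares of 1/8 among Fiona, Quentin.
Fiona is living and takes 1/8.
Quentin is living and takes 1/8.
Martin predeceased; the 1/4 allotted to Martin's branch passes to Martin's issue by representation.
Charles's line is the sole branch at this level, so the full 1/4 passes to Charles's issue by representation.
The 1/4 is divided into 2 equal shares of 1/8 among George, Prudence.
George is living and takes 1/8.
Prudence is living and takes 1/8.
Edmund is living and takes 1/4.
Judith predeceased; the 1/4 allotted to Judith's branch passes to Judith's issue by representation.
The 1/4 is divided into 2 equal shares of 1/8 among Harriet, Samuel.
Harriet is living and takes 1/8.
Samuel is living and takes 1/8.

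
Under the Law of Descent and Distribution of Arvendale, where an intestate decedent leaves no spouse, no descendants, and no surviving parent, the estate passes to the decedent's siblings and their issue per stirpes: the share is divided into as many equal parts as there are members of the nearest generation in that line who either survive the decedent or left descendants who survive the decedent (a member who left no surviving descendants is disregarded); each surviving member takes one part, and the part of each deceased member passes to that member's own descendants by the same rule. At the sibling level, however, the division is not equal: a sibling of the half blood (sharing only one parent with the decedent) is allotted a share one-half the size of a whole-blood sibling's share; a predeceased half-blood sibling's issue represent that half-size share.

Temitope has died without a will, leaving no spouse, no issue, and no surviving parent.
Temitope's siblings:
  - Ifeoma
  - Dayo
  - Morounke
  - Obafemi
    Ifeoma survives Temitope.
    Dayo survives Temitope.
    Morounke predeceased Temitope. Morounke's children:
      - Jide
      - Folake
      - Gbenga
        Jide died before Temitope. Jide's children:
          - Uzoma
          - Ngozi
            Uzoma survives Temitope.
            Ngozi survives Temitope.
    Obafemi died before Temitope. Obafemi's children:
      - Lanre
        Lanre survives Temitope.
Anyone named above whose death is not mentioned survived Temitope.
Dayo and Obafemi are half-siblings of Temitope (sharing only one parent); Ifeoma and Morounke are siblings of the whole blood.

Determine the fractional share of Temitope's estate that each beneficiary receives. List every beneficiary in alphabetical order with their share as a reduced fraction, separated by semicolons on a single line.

No spouse, descendants, or parent survives, so the estate passes to Temitope's siblings per stirpes.
Half-blood siblings count for one-half the weight of whole-blood siblings at the initial division.
Dividing 1 in proportion to weights (total weight 3): Ifeoma (weight 1) → 1/3; Dayo (weight 1/2) → 1/6; Morounke (weight 1) → 1/3; Obafemi (weight 1/2) → 1/6.
Ifeoma is living and takes 1/3.
Dayo is living and takes 1/6.
Morounke predeceased; the 1/3 allotted to Morounke's branch passes to Morounke's issue by representation.
The 1/3 is divided into 3 equal shares of 1/9 among Jide, Folake, Gbenga.
Jide predeceased; the 1/9 allotted to Jide's branch passes to Jide's issue by representation.
The 1/9 is divided into 2 equal shares of 1/18 among Uzoma, Ngozi.
Uzoma is living and takes 1/18.
Ngozi is living and takes 1/18.
Folake is living and takes 1/9.
Gbenga is living and takes 1/9.
Obafemi predeceased; the 1/6 allotted to Obafemi's branch passes to Obafemi's issue by representation.
Lanre is the sole taker at this level and receives the full 1/6.

Dayo 1/6; Folake 1/9; Gbenga 1/9; Ifeoma 1/3; Lanre 1/6; Ngozi 1/18; Uzoma 1/18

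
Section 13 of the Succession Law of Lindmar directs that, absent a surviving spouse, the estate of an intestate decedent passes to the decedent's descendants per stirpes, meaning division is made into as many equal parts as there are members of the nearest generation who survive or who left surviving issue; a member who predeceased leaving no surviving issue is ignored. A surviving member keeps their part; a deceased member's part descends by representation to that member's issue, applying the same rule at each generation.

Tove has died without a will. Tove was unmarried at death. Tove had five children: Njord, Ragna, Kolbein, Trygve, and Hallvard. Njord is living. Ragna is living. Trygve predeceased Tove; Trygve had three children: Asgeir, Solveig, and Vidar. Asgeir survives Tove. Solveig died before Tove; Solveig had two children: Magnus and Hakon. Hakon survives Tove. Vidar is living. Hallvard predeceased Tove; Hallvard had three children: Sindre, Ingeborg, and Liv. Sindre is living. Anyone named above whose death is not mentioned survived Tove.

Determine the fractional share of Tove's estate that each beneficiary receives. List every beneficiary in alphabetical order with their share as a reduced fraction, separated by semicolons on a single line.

There is no surviving spouse, so the entire estate passes to Tove's descendants per stirpes.
The estate is divided into 5 equal shares of 1/5 among Njord, Ragna, Kolbein, Trygve, Hallvard.
Njord is living and takes 1/5.
Ragna is living and takes 1/5.
Kolbein is living and takes 1/5.
Trygve predeceased; the 1/5 allotted to Trygve's branch passes to Trygve's issue by representation.
The 1/5 is divided into 3 equal shares of 1/15 among Asgeir, Solveig, Vidar.
Asgeir is living and takes 1/15.
Solveig predeceased; the 1/15 allotted to Solveig's branch passes to Solveig's issue by representation.
The 1/15 is divided into 2 equal shares of 1/30 among Magnus, Hakon.
Magnus is living and takes 1/30.
Hakon is living and takes 1/30.
Vidar is living and takes 1/15.
Hallvard predeceased; the 1/5 allotted to Hallvard's branch passes to Hallvard's issue by representation.
The 1/5 is divided into 3 equal shares of 1/15 among Sindre, Ingeborg, Liv.
Sindre is living and takes 1/15.
Ingeborg is living and takes 1/15.
Liv is living and takes 1/15.

Asgeir 1/15; Hakon 1/30; Ingeborg 1/15; Kolbein 1/5; Liv 1/15; Magnus 1/30; Njord 1/5; Ragna 1/5; Sindre 1/15; Vidar 1/15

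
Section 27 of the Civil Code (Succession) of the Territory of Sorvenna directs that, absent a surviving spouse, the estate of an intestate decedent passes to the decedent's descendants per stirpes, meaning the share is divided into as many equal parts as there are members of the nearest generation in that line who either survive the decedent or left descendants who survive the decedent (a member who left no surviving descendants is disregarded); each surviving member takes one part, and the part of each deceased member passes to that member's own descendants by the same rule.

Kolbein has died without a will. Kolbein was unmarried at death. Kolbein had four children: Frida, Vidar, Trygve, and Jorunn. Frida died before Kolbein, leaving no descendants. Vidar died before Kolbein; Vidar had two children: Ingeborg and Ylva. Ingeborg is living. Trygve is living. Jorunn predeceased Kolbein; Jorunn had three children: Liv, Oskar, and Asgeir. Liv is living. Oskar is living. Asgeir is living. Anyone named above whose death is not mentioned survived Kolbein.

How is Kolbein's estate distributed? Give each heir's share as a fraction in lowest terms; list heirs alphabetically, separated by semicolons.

There is no surviving spouse, so the entire estate passes to Kolbein's descendants per stirpes.
Frida left no surviving issue, so that branch lapses and is disregarded.
The estate is divided into 3 equal shares of 1/3 among Vidar, Trygve, Jorunn.
Vidar predeceased; the 1/3 allotted to Vidar's branch passes to Vidar's issue by representation.
The 1/3 is divided into 2 equal shares of 1/6 among Ingeborg, Ylva.
Ingeborg is living and takes 1/6.
Ylva is living and takes 1/6.
Trygve is living and takes 1/3.
Jorunn predeceased; the 1/3 allotted to Jorunn's branch passes to Jorunn's issue by representation.
The 1/3 is divided into 3 equal shares of 1/9 among Liv, Oskar, Asgeir.
Liv is living and takes 1/9.
Oskar is living and takes 1/9.
Asgeir is living and takes 1/9.

Asgeir 1/9; Ingeborg 1/6; Liv 1/9; Oskar 1/9; Trygve 1/3; Ylva 1/6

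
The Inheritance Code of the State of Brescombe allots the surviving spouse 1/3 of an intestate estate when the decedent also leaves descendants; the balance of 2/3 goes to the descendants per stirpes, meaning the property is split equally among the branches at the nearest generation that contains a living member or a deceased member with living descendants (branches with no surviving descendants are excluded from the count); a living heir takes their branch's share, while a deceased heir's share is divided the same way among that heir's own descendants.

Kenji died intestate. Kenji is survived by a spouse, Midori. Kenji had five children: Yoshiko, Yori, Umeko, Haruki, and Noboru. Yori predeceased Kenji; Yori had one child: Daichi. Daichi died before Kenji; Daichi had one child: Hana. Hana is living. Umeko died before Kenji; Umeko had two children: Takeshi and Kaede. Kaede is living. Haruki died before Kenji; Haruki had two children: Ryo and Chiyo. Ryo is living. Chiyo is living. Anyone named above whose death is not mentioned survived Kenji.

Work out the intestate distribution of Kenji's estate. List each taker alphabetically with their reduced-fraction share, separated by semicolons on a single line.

Chiyo 1/15; Hana 2/15; Kaede 1/15; Midori 1/3; Noboru 2/15; Ryo 1/15; Takeshi 1/15; Yoshiko 2/15

Midori, as surviving spouse, takes 1/3.
The remaining 2/3 passes to Kenji's descendants per stirpes.
The 2/3 is divided into 5 equal shares of 2/15 among Yoshiko, Yori, Umeko, Haruki, Noboru.
Yoshiko is living and takes 2/15.
Yori predeceased; the 2/15 allotted to Yori's branch passes to Yori's issue by representation.
Daichi's line is the sole branch at this level, so the full 2/15 passes to Daichi's issue by representation.
Hana is the sole taker at this level and receives the full 2/15.
Umeko predeceased; the 2/15 allotted to Umeko's branch passes to Umeko's issue by representation.
The 2/15 is divided into 2 equal shares of 1/15 among Takeshi, Kaede.
Takeshi is living and takes 1/15.
Kaede is living and takes 1/15.
Haruki predeceased; the 2/15 allotted to Haruki's branch passes to Haruki's issue by representation.
The 2/15 is divided into 2 equal shares of 1/15 among Ryo, Chiyo.
Ryo is living and takes 1/15.
Chiyo is living and takes 1/15.
Noboru is living and takes 2/15.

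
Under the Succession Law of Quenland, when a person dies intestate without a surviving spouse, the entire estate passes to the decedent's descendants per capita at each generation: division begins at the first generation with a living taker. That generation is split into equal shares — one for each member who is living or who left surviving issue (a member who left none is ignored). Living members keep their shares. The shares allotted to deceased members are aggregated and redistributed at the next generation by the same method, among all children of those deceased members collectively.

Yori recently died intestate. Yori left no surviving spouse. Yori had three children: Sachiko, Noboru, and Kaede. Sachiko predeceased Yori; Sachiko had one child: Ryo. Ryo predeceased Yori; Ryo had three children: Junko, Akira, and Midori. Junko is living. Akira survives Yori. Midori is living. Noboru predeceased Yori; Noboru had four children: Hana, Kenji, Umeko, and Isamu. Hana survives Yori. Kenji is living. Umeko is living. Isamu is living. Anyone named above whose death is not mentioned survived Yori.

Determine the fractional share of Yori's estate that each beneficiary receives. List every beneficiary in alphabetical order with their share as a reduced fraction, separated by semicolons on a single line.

Akira 2/45; Hana 2/15; Isamu 2/15; Junko 2/45; Kaede 1/3; Kenji 2/15; Midori 2/45; Umeko 2/15

There is no surviving spouse, so the entire estate passes to Yori's descendants per capita at each generation.
At generation 1 (Sachiko, Noboru, Kaede) there are 3 shares of (1)/3 = 1/3 each.
Living: Kaede — each takes 1/3.
Deceased: Sachiko and Noboru. Their combined 2/3 is pooled and carried to generation 2.
At generation 2 (Ryo, Hana, Kenji, Umeko, Isamu) there are 5 shares of (2/3)/5 = 2/15 each.
Living: Hana, Kenji, Umeko, and Isamu — each takes 2/15.
Deceased: Ryo. That 2/15 share is carried to generation 3.
At generation 3 (Junko, Akira, Midori) there are 3 shares of (2/15)/3 = 2/45 each.
Living: Junko, Akira, and Midori — each takes 2/45.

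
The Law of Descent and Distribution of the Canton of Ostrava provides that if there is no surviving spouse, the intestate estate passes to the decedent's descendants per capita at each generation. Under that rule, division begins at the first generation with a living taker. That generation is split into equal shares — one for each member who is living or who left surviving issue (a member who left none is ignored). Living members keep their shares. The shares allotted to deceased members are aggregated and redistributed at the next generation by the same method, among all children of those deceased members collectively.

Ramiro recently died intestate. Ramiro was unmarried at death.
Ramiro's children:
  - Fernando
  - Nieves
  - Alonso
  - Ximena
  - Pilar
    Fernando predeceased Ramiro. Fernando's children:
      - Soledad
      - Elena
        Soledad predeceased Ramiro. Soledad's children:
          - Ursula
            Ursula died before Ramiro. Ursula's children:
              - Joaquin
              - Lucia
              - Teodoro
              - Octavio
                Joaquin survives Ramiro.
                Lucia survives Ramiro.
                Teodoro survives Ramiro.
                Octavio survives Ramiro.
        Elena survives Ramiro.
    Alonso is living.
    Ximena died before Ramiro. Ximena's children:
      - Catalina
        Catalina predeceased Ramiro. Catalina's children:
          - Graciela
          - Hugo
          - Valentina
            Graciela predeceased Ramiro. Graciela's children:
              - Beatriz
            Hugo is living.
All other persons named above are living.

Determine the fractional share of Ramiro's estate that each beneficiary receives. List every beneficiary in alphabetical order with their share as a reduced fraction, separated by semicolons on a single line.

There is no surviving spouse, so the entire estate passes to Ramiro's descendants per capita at each generation.
At generation 1 (Fernando, Nieves, Alonso, Ximena, Pilar) there are 5 shares of (1)/5 = 1/5 each.
Living: Nieves, Alonso, and Pilar — each takes 1/5.
Deceased: Fernando and Ximena. Their combined 2/5 is pooled and carried to generation 2.
At generation 2 (Soledad, Elena, Catalina) there are 3 shares of (2/5)/3 = 2/15 each.
Living: Elena — each takes 2/15.
Deceased: Soledad and Catalina. Their combined 4/15 is pooled and carried to generation 3.
At generation 3 (Ursula, Graciela, Hugo, Valentina) there are 4 shares of (4/15)/4 = 1/15 each.
Living: Hugo and Valentina — each takes 1/15.
Deceased: Ursula and Graciela. Their combined 2/15 is pooled and carried to generation 4.
At generation 4 (Joaquin, Lucia, Teodoro, Octavio, Beatriz) there are 5 shares of (2/15)/5 = 2/75 each.
Living: Joaquin, Lucia, Teodoro, Octavio, and Beatriz — each takes 2/75.

Alonso 1/5; Beatriz 2/75; Elena 2/15; Hugo 1/15; Joaquin 2/75; Lucia 2/75; Nieves 1/5; Octavio 2/75; Pilar 1/5; Teodoro 2/75; Valentina 1/15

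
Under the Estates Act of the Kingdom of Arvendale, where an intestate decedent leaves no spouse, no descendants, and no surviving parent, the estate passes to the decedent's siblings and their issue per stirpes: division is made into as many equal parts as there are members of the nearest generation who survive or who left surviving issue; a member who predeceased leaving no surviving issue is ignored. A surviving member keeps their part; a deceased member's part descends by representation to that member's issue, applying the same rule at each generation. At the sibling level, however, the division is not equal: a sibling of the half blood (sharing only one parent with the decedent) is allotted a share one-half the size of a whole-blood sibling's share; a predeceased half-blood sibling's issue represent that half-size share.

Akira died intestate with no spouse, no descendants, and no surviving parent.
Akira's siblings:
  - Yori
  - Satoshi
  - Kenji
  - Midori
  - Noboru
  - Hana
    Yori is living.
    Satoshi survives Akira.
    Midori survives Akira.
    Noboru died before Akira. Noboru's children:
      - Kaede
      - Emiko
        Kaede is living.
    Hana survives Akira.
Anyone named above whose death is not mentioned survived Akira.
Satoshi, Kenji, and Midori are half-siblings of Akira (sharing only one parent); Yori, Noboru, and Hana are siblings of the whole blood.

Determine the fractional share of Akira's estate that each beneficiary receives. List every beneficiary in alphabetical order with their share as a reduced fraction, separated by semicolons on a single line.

No spouse, descendants, or parent survives, so the estate passes to Akira's siblings per stirpes.
Half-blood siblings count for one-half the weight of whole-blood siblings at the initial division.
Dividing 1 in proportion to weights (total weight 9/2): Yori (weight 1) → 2/9; Satoshi (weight 1/2) → 1/9; Kenji (weight 1/2) → 1/9; Midori (weight 1/2) → 1/9; Noboru (weight 1) → 2/9; Hana (weight 1) → 2/9.
Yori is living and takes 2/9.
Satoshi is living and takes 1/9.
Kenji is living and takes 1/9.
Midori is living and takes 1/9.
Noboru predeceased; the 2/9 allotted to Noboru's branch passes to Noboru's issue by representation.
The 2/9 is divided into 2 equal shares of 1/9 among Kaede, Emiko.
Kaede is living and takes 1/9.
Emiko is living and takes 1/9.
Hana is living and takes 2/9.

Emiko 1/9; Hana 2/9; Kaede 1/9; Kenji 1/9; Midori 1/9; Satoshi 1/9; Yori 2/9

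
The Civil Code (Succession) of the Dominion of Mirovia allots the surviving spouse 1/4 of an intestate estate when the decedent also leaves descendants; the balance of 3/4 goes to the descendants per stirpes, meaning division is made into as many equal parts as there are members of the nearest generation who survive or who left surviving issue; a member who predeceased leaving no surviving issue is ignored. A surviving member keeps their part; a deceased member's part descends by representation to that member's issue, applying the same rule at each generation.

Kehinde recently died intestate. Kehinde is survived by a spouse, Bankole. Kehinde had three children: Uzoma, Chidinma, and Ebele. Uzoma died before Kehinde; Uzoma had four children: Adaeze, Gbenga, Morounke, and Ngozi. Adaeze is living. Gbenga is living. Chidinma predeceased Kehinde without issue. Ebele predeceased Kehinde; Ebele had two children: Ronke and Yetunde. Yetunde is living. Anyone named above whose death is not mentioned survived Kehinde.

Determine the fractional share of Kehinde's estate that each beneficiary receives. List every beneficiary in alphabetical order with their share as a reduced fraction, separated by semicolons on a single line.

Adaeze 3/32; Bankole 1/4; Gbenga 3/32; Morounke 3/32; Ngozi 3/32; Ronke 3/16; Yetunde 3/16

Bankole, as surviving spouse, takes 1/4.
The remaining 3/4 passes to Kehinde's descendants per stirpes.
Chidinma left no surviving issue, so that branch lapses and is disregarded.
The 3/4 is divided into 2 equal shares of 3/8 among Uzoma, Ebele.
Uzoma predeceased; the 3/8 allotted to Uzoma's branch passes to Uzoma's issue by representation.
The 3/8 is divided into 4 equal shares of 3/32 among Adaeze, Gbenga, Morounke, Ngozi.
Adaeze is living and takes 3/32.
Gbenga is living and takes 3/32.
Morounke is living and takes 3/32.
Ngozi is living and takes 3/32.
Ebele predeceased; the 3/8 allotted to Ebele's branch passes to Ebele's issue by representation.
The 3/8 is divided into 2 equal shares of 3/16 among Ronke, Yetunde.
Ronke is living and takes 3/16.
Yetunde is living and takes 3/16.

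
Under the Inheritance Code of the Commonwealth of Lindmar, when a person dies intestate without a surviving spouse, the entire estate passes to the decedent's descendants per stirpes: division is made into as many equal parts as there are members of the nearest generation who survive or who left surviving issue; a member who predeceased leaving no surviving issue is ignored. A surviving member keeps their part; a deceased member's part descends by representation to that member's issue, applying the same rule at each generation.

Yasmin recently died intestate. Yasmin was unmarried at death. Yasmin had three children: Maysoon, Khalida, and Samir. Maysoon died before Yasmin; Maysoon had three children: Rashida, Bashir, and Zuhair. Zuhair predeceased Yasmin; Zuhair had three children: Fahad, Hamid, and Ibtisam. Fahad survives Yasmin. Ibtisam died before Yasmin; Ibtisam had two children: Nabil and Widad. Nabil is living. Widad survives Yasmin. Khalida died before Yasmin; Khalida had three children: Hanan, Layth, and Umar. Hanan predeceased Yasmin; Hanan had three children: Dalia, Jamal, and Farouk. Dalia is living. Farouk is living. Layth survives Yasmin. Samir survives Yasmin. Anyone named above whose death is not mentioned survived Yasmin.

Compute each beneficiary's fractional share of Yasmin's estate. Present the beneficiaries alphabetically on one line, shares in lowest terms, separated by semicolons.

Bashir 1/9; Dalia 1/27; Fahad 1/27; Farouk 1/27; Hamid 1/27; Jamal 1/27; Layth 1/9; Nabil 1/54; Rashida 1/9; Samir 1/3; Umar 1/9; Widad 1/54

There is no surviving spouse, so the entire estate passes to Yasmin's descendants per stirpes.
The estate is divided into 3 equal shares of 1/3 among Maysoon, Khalida, Samir.
Maysoon predeceased; the 1/3 allotted to Maysoon's branch passes to Maysoon's issue by representation.
The 1/3 is divided into 3 equal shares of 1/9 among Rashida, Bashir, Zuhair.
Rashida is living and takes 1/9.
Bashir is living and takes 1/9.
Zuhair predeceased; the 1/9 allotted to Zuhair's branch passes to Zuhair's issue by representation.
The 1/9 is divided into 3 equal shares of 1/27 among Fahad, Hamid, Ibtisam.
Fahad is living and takes 1/27.
Hamid is living and takes 1/27.
Ibtisam predeceased; the 1/27 allotted to Ibtisam's branch passes to Ibtisam's issue by representation.
The 1/27 is divided into 2 equal shares of 1/54 among Nabil, Widad.
Nabil is living and takes 1/54.
Widad is living and takes 1/54.
Khalida predeceased; the 1/3 allotted to Khalida's branch passes to Khalida's issue by representation.
The 1/3 is divided into 3 equal shares of 1/9 among Hanan, Layth, Umar.
Hanan predeceased; the 1/9 allotted to Hanan's branch passes to Hanan's issue by representation.
The 1/9 is divided into 3 equal shares of 1/27 among Dalia, Jamal, Farouk.
Dalia is living and takes 1/27.
Jamal is living and takes 1/27.
Farouk is living and takes 1/27.
Layth is living and takes 1/9.
Umar is living and takes 1/9.
Samir is living and takes 1/3.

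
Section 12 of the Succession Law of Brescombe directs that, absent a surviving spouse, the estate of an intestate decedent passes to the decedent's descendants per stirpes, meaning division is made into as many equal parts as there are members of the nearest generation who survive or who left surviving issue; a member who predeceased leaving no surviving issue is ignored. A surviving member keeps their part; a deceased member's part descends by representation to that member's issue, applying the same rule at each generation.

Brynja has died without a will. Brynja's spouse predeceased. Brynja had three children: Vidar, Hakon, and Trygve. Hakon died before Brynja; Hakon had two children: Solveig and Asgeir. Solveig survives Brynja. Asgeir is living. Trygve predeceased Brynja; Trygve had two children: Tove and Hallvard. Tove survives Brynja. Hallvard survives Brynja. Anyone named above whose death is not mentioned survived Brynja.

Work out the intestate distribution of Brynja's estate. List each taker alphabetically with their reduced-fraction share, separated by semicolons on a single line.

There is no surviving spouse, so the entire estate passes to Brynja's descendants per stirpes.
The estate is divided into 3 equal shares of 1/3 among Vidar, Hakon, Trygve.
Vidar is living and takes 1/3.
Hakon predeceased; the 1/3 allotted to Hakon's branch passes to Hakon's issue by representation.
The 1/3 is divided into 2 equal shares of 1/6 among Solveig, Asgeir.
Solveig is living and takes 1/6.
Asgeir is living and takes 1/6.
Trygve predeceased; the 1/3 allotted to Trygve's branch passes to Trygve's issue by representation.
The 1/3 is divided into 2 equal shares of 1/6 among Tove, Hallvard.
Tove is living and takes 1/6.
Hallvard is living and takes 1/6.

Asgeir 1/6; Hallvard 1/6; Solveig 1/6; Tove 1/6; Vidar 1/3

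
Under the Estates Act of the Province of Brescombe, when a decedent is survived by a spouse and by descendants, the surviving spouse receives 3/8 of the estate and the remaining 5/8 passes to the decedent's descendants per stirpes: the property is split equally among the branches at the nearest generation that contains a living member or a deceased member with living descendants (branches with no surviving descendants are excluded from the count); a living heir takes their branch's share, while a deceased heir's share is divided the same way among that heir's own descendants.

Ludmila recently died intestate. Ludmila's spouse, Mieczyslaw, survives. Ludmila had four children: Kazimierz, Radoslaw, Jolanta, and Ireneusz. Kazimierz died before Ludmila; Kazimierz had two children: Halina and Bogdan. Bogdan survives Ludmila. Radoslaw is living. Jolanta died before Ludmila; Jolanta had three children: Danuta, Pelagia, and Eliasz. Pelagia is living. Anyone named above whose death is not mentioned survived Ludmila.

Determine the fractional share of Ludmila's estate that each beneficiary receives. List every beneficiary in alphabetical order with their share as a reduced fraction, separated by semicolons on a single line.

Mieczyslaw, as surviving spouse, takes 3/8.
The remaining 5/8 passes to Ludmila's descendants per stirpes.
The 5/8 is divided into 4 equal shares of 5/32 among Kazimierz, Radoslaw, Jolanta, Ireneusz.
Kazimierz predeceased; the 5/32 allotted to Kazimierz's branch passes to Kazimierz's issue by representation.
The 5/32 is divided into 2 equal shares of 5/64 among Halina, Bogdan.
Halina is living and takes 5/64.
Bogdan is living and takes 5/64.
Radoslaw is living and takes 5/32.
Jolanta predeceased; the 5/32 allotted to Jolanta's branch passes to Jolanta's issue by representation.
The 5/32 is divided into 3 equal shares of 5/96 among Danuta, Pelagia, Eliasz.
Danuta is living and takes 5/96.
Pelagia is living and takes 5/96.
Eliasz is living and takes 5/96.
Ireneusz is living and takes 5/32.

Bogdan 5/64; Danuta 5/96; Eliasz 5/96; Halina 5/64; Ireneusz 5/32; Mieczyslaw 3/8; Pelagia 5/96; Radoslaw 5/32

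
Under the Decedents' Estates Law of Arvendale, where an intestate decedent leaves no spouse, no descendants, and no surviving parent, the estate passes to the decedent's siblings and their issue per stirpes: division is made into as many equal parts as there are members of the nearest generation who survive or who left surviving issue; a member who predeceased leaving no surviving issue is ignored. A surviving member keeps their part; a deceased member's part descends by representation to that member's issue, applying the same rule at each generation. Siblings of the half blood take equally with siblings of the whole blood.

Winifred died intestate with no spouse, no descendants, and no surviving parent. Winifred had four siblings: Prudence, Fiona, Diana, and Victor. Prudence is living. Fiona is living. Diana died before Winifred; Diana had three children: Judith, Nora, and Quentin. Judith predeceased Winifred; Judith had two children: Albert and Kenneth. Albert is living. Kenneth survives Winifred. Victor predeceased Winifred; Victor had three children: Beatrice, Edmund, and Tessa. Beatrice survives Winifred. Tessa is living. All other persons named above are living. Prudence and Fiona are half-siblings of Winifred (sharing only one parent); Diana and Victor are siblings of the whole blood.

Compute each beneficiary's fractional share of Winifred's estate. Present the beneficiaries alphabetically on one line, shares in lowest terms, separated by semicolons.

Albert 1/24; Beatrice 1/12; Edmund 1/12; Fiona 1/4; Kenneth 1/24; Nora 1/12; Prudence 1/4; Quentin 1/12; Tessa 1/12

No spouse, descendants, or parent survives, so the estate passes to Winifred's siblings per stirpes.
Half-blood and whole-blood siblings take equally under the stated rule.
The estate is divided into 4 equal shares of 1/4 among Prudence, Fiona, Diana, Victor.
Prudence is living and takes 1/4.
Fiona is living and takes 1/4.
Diana predeceased; the 1/4 allotted to Diana's branch passes to Diana's issue by representation.
The 1/4 is divided into 3 equal shares of 1/12 among Judith, Nora, Quentin.
Judith predeceased; the 1/12 allotted to Judith's branch passes to Judith's issue by representation.
The 1/12 is divided into 2 equal shares of 1/24 among Albert, Kenneth.
Albert is living and takes 1/24.
Kenneth is living and takes 1/24.
Nora is living and takes 1/12.
Quentin is living and takes 1/12.
Victor predeceased; the 1/4 allotted to Victor's branch passes to Victor's issue by representation.
The 1/4 is divided into 3 equal shares of 1/12 among Beatrice, Edmund, Tessa.
Beatrice is living and takes 1/12.
Edmund is living and takes 1/12.
Tessa is living and takes 1/12.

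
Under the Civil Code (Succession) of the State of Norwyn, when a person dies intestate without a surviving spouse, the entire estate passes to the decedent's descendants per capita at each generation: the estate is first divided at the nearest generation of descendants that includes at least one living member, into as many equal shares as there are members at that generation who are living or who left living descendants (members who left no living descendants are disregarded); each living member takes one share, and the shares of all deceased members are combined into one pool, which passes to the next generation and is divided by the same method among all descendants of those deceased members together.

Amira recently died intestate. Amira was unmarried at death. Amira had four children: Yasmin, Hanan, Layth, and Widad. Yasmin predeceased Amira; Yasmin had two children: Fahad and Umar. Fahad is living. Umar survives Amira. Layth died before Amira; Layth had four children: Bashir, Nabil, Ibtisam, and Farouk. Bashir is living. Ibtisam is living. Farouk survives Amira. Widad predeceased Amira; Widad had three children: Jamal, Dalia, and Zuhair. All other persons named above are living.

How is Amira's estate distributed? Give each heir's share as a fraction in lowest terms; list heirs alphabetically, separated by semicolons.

Bashir 1/12; Dalia 1/12; Fahad 1/12; Farouk 1/12; Hanan 1/4; Ibtisam 1/12; Jamal 1/12; Nabil 1/12; Umar 1/12; Zuhair 1/12

There is no surviving spouse, so the entire estate passes to Amira's descendants per capita at each generation.
At generation 1 (Yasmin, Hanan, Layth, Widad) there are 4 shares of (1)/4 = 1/4 each.
Living: Hanan — each takes 1/4.
Deceased: Yasmin, Layth, and Widad. Their combined 3/4 is pooled and carried to generation 2.
At generation 2 (Fahad, Umar, Bashir, Nabil, Ibtisam, Farouk, Jamal, Dalia, Zuhair) there are 9 shares of (3/4)/9 = 1/12 each.
Living: Fahad, Umar, Bashir, Nabil, Ibtisam, Farouk, Jamal, Dalia, and Zuhair — each takes 1/12.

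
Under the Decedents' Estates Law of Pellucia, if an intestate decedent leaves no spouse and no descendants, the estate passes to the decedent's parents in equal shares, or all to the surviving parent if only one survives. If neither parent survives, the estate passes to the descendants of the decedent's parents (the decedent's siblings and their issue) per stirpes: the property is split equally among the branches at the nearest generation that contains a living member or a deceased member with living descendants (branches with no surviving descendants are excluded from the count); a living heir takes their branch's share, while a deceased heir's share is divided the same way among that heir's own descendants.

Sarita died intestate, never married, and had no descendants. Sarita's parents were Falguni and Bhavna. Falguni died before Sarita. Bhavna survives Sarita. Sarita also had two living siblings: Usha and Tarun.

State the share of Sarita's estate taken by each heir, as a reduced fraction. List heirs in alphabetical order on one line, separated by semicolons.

Only one parent, Bhavna, survives, so Bhavna takes the entire estate. The siblings take nothing because a surviving parent has priority.

Bhavna 1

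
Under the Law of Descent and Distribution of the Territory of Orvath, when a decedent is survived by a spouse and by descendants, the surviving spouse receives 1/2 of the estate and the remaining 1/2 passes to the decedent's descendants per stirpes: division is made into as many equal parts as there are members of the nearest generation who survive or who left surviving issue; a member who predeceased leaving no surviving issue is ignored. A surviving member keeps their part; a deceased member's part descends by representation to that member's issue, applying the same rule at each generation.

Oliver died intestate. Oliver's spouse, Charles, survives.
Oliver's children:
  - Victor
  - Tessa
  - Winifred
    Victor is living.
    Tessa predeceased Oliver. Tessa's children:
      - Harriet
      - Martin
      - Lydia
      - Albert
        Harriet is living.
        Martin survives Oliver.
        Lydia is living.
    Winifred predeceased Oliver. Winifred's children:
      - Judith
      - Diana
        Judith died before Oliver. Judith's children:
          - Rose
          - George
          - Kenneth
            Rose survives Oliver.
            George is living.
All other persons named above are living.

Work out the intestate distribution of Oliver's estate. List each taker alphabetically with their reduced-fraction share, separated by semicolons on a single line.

Charles, as surviving spouse, takes 1/2.
The remaining 1/2 passes to Oliver's descendants per stirpes.
The 1/2 is divided into 3 equal shares of 1/6 among Victor, Tessa, Winifred.
Victor is living and takes 1/6.
Tessa predeceased; the 1/6 allotted to Tessa's branch passes to Tessa's issue by representation.
The 1/6 is divided into 4 equal shares of 1/24 among Harriet, Martin, Lydia, Albert.
Harriet is living and takes 1/24.
Martin is living and takes 1/24.
Lydia is living and takes 1/24.
Albert is living and takes 1/24.
Winifred predeceased; the 1/6 allotted to Winifred's branch passes to Winifred's issue by representation.
The 1/6 is divided into 2 equal shares of 1/12 among Judith, Diana.
Judith predeceased; the 1/12 allotted to Judith's branch passes to Judith's issue by representation.
The 1/12 is divided into 3 equal shares of 1/36 among Rose, George, Kenneth.
Rose is living and takes 1/36.
George is living and takes 1/36.
Kenneth is living and takes 1/36.
Diana is living and takes 1/12.

Albert 1/24; Charles 1/2; Diana 1/12; George 1/36; Harriet 1/24; Kenneth 1/36; Lydia 1/24; Martin 1/24; Rose 1/36; Victor 1/6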